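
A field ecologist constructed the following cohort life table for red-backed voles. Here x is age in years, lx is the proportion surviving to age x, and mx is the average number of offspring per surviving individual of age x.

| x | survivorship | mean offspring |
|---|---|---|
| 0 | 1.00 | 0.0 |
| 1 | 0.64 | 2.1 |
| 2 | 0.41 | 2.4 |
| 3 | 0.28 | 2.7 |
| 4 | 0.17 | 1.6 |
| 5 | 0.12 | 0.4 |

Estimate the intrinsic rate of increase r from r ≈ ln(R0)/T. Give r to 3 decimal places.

R0 = Σ lx·mx = 0 + 1.344 + 0.984 + 0.756 + 0.272 + 0.048 = 3.404
Σ x·lx·mx = 6.908; T = 6.908/3.404 = 2.02938…
r ≈ ln(R0)/T = ln(3.404)/2.02938… = 0.60361… → 0.604

0.604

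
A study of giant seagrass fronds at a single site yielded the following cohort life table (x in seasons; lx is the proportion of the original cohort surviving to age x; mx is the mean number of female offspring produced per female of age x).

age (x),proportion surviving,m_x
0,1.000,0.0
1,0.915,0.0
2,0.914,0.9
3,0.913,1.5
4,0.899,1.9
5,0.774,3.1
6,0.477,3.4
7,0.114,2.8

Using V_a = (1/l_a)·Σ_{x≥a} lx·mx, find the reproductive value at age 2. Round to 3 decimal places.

lx·mx for x ≥ 2: 0.8226, 1.3695, 1.7081, 2.3994, 1.6218, 0.3192 → sum = 8.2406
V_2 = 8.2406 / l_2 = 8.2406 / 0.914 = 9.015974… → 9.016

9.016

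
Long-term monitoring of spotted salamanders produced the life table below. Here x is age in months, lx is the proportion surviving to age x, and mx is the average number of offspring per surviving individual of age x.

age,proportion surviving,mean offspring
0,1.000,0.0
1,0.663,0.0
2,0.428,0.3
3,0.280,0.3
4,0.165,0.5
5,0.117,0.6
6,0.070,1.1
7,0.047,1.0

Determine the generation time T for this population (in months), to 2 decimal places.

4.05

lx·mx: 0, 0, 0.1284, 0.084, 0.0825, 0.0702, 0.077, 0.047 → R0 = 0.4891
x·lx·mx: 0, 0, 0.2568, 0.252, 0.33, 0.351, 0.462, 0.329 → Σ = 1.9808
T = 1.9808 / 0.4891 = 4.049888… → 4.05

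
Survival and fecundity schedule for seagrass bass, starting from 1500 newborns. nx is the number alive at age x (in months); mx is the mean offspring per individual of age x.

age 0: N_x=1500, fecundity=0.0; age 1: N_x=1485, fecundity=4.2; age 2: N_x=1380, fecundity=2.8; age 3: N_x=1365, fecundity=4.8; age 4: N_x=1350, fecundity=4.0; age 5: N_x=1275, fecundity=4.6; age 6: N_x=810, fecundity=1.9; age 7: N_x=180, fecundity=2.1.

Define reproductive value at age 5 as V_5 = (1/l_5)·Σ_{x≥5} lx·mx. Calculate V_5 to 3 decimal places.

lx = nx/n0 = nx/1500: 1, 0.99, 0.92, 0.91, 0.9, 0.85, 0.54, 0.12
lx·mx for x ≥ 5: 3.91, 1.026, 0.252 → sum = 5.188
V_5 = 5.188 / l_5 = 5.188 / 0.85 = 6.103529… → 6.104

6.104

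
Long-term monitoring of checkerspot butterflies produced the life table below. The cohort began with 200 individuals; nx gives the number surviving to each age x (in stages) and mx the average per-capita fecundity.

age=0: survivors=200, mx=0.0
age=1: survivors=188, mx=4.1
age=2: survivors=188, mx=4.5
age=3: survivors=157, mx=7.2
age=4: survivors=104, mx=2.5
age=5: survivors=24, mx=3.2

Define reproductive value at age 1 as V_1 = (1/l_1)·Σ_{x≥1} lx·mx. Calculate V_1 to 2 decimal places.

lx = nx/n0 = nx/200: 1, 0.94, 0.94, 0.785, 0.52, 0.12
lx·mx for x ≥ 1: 3.854, 4.23, 5.652, 1.3, 0.384 → sum = 15.42
V_1 = 15.42 / l_1 = 15.42 / 0.94 = 16.404255… → 16.40

16.40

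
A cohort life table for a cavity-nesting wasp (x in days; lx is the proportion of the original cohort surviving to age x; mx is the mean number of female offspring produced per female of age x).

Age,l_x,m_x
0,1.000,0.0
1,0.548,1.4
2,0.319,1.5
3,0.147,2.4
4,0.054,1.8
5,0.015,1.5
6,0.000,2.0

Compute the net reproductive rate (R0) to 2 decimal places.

lx·mx by age: 0, 0.7672, 0.4785, 0.3528, 0.0972, 0.0225, 0
R0 = Σ lx·mx = 1.7182 → 1.72

1.72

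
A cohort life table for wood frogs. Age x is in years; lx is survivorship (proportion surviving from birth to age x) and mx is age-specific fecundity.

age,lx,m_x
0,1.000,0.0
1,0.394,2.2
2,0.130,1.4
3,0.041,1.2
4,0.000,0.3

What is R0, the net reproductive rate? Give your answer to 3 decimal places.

1.098

lx·mx by age: 0, 0.8668, 0.182, 0.0492, 0
R0 = Σ lx·mx = 1.098 → 1.098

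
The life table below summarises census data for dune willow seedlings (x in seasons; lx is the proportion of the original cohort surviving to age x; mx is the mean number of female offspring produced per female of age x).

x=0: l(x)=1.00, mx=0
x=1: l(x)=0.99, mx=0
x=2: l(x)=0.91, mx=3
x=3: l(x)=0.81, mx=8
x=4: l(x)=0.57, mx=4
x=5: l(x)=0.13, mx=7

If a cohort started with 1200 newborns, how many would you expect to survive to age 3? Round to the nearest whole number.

972

Expected survivors = N0 · l_3 = 1200 × 0.81 = 972 → 972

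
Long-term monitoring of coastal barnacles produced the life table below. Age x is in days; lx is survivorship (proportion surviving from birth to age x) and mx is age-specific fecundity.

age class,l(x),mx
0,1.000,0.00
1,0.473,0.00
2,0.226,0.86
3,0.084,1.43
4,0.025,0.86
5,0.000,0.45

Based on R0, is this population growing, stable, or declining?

declining

R0 = Σ lx·mx = 0 + 0 + 0.19436 + 0.12012 + 0.0215 + 0 = 0.33598
R0 < 1, so the population is declining.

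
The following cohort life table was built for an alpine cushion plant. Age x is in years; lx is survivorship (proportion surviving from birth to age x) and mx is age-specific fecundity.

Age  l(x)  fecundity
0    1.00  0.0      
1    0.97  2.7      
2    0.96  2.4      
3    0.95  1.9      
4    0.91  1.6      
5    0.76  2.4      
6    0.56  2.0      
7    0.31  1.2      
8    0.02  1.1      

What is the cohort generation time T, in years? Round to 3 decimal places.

3.219

lx·mx: 0, 2.619, 2.304, 1.805, 1.456, 1.824, 1.12, 0.372, 0.022 → R0 = 11.522
x·lx·mx: 0, 2.619, 4.608, 5.415, 5.824, 9.12, 6.72, 2.604, 0.176 → Σ = 37.086
T = 37.086 / 11.522 = 3.218712… → 3.219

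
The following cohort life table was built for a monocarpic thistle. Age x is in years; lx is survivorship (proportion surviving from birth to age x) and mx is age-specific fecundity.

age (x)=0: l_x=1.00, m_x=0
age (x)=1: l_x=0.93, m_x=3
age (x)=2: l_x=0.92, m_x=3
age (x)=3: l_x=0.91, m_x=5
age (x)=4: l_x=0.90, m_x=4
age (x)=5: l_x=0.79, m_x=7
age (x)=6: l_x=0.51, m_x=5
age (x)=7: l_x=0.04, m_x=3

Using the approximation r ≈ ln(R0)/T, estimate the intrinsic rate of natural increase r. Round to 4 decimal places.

0.8433

R0 = Σ lx·mx = 0 + 2.79 + 2.76 + 4.55 + 3.6 + 5.53 + 2.55 + 0.12 = 21.9
Σ x·lx·mx = 80.15; T = 80.15/21.9 = 3.65982…
r ≈ ln(R0)/T = ln(21.9)/3.65982… = 0.843344… → 0.8433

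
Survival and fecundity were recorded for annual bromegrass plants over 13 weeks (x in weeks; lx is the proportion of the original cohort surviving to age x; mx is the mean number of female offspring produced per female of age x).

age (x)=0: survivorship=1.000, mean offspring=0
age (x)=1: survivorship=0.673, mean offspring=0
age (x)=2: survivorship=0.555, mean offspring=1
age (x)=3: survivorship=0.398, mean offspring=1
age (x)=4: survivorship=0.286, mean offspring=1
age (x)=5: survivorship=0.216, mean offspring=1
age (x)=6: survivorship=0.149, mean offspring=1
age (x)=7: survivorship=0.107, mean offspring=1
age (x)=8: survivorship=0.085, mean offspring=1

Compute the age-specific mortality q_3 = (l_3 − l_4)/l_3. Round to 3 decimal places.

q_3 = (l_3 − l_4) / l_3 = (0.398 − 0.286) / 0.398
     = 0.112 / 0.398 = 0.281407… → 0.281

0.281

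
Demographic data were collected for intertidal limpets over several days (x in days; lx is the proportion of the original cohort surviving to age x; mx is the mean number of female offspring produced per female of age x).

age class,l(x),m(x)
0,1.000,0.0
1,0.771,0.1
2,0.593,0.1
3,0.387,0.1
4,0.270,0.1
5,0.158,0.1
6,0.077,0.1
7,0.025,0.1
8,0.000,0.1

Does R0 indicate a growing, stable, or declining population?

R0 = Σ lx·mx = 0 + 0.0771 + 0.0593 + 0.0387 + 0.027 + 0.0158 + 0.0077 + 0.0025 + 0 = 0.2281
R0 < 1, so the population is declining.

declining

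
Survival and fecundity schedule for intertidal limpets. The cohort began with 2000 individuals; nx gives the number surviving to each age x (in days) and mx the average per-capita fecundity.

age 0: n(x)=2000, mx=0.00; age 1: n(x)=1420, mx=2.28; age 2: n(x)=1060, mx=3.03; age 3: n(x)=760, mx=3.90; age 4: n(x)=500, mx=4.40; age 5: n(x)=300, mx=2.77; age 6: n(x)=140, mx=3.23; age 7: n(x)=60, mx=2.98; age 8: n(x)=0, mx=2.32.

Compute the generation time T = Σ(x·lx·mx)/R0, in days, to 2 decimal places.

lx = nx/n0 = nx/2000: 1, 0.71, 0.53, 0.38, 0.25, 0.15, 0.07, 0.03, 0
lx·mx: 0, 1.6188, 1.6059, 1.482, 1.1, 0.4155, 0.2261, 0.0894, 0 → R0 = 6.5377
x·lx·mx: 0, 1.6188, 3.2118, 4.446, 4.4, 2.0775, 1.3566, 0.6258, 0 → Σ = 17.7365
T = 17.7365 / 6.5377 = 2.712957… → 2.71

2.71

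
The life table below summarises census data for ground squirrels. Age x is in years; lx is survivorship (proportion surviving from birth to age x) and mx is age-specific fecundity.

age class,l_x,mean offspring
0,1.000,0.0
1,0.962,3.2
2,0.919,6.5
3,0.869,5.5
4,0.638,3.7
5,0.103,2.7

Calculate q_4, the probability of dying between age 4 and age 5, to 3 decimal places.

0.839

q_4 = (l_4 − l_5) / l_4 = (0.638 − 0.103) / 0.638
     = 0.535 / 0.638 = 0.838558… → 0.839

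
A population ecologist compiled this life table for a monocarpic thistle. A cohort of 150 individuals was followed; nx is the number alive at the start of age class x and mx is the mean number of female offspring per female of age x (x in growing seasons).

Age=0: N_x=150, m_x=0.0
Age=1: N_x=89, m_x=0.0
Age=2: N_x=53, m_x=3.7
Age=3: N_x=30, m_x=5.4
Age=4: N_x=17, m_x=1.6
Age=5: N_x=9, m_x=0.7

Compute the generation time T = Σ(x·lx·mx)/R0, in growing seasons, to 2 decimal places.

lx = nx/n0 = nx/150: 1, 0.59333…, 0.35333…, 0.2, 0.11333…, 0.06
lx·mx: 0, 0, 1.307333…, 1.08, 0.181333…, 0.042 → R0 = 2.610667…
x·lx·mx: 0, 0, 2.614667…, 3.24, 0.725333…, 0.21 → Σ = 6.79…
T = 6.79… / 2.610667… = 2.600868… → 2.60

2.60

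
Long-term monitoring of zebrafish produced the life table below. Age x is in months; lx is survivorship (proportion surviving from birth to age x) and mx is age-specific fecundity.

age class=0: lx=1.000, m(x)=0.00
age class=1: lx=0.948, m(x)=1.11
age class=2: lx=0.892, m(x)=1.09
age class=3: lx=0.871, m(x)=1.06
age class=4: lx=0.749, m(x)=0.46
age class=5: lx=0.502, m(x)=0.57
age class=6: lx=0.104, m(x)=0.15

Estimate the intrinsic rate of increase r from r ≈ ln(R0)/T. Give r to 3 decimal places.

0.530

R0 = Σ lx·mx = 0 + 1.05228 + 0.97228 + 0.92326 + 0.34454 + 0.28614 + 0.0156 = 3.5941
Σ x·lx·mx = 8.66908; T = 8.66908/3.5941 = 2.41203…
r ≈ ln(R0)/T = ln(3.5941)/2.41203… = 0.53038… → 0.530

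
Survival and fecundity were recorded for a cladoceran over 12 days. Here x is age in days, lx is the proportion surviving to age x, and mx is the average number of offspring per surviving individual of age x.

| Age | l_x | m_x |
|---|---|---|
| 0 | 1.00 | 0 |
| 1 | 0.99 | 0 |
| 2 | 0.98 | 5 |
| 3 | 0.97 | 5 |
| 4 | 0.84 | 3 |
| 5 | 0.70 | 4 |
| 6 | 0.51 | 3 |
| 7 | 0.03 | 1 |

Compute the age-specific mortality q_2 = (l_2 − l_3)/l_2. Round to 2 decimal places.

q_2 = (l_2 − l_3) / l_2 = (0.98 − 0.97) / 0.98
     = 0.01 / 0.98 = 0.010204… → 0.01

0.01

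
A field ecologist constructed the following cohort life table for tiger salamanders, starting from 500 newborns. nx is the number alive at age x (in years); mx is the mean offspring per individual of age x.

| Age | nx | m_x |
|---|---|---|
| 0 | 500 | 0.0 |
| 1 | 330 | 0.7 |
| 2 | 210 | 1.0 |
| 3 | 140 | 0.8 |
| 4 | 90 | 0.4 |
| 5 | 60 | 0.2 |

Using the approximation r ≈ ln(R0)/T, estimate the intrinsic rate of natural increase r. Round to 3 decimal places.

0.093

lx = nx/n0 = nx/500: 1, 0.66, 0.42, 0.28, 0.18, 0.12
R0 = Σ lx·mx = 0 + 0.462 + 0.42 + 0.224 + 0.072 + 0.024 = 1.202
Σ x·lx·mx = 2.382; T = 2.382/1.202 = 1.9817…
r ≈ ln(R0)/T = ln(1.202)/1.9817… = 0.09284… → 0.093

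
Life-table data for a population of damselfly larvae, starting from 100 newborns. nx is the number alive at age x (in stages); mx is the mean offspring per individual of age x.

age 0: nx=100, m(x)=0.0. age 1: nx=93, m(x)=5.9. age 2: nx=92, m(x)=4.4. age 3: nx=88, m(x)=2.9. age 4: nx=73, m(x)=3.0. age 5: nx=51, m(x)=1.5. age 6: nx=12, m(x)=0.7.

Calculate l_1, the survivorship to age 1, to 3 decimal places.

l_1 = n_1/n_0 = 93/100 = 0.93 → 0.930

0.930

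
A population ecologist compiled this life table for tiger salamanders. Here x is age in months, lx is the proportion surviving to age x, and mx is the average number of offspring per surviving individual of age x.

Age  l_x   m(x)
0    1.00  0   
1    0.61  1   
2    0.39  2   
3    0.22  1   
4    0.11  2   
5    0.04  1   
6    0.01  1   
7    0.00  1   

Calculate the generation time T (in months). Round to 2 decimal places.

lx·mx: 0, 0.61, 0.78, 0.22, 0.22, 0.04, 0.01, 0 → R0 = 1.88
x·lx·mx: 0, 0.61, 1.56, 0.66, 0.88, 0.2, 0.06, 0 → Σ = 3.97
T = 3.97 / 1.88 = 2.111702… → 2.11

2.11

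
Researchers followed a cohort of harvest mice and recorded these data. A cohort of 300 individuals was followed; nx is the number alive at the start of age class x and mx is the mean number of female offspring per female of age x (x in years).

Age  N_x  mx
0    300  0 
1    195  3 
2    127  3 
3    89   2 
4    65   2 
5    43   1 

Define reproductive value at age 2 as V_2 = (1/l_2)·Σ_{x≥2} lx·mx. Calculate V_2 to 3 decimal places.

5.764

lx = nx/n0 = nx/300: 1, 0.65, 0.42333…, 0.29667…, 0.21667…, 0.14333…
lx·mx for x ≥ 2: 1.27…, 0.593333…, 0.433333…, 0.143333… → sum = 2.44…
V_2 = 2.44… / l_2 = 2.44… / 0.423333… = 5.76378… → 5.764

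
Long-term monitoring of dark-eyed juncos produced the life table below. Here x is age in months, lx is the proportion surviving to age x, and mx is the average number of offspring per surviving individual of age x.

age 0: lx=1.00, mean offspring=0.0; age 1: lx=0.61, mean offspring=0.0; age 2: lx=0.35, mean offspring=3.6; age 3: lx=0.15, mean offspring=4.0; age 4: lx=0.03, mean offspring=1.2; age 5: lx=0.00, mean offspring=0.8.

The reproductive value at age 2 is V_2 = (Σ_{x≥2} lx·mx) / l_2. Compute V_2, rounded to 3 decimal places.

lx·mx for x ≥ 2: 1.26, 0.6, 0.036, 0 → sum = 1.896
V_2 = 1.896 / l_2 = 1.896 / 0.35 = 5.417143… → 5.417

5.417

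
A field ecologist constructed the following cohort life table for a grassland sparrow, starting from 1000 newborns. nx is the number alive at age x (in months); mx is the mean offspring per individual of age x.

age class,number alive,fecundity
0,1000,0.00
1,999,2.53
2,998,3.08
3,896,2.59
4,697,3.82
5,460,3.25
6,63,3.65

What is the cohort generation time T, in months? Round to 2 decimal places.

lx = nx/n0 = nx/1000: 1, 0.999, 0.998, 0.896, 0.697, 0.46, 0.063
lx·mx: 0, 2.52747, 3.07384, 2.32064, 2.66254, 1.495, 0.22995 → R0 = 12.30944
x·lx·mx: 0, 2.52747, 6.14768, 6.96192, 10.65016, 7.475, 1.3797 → Σ = 35.14193
T = 35.14193 / 12.30944 = 2.854876… → 2.85

2.85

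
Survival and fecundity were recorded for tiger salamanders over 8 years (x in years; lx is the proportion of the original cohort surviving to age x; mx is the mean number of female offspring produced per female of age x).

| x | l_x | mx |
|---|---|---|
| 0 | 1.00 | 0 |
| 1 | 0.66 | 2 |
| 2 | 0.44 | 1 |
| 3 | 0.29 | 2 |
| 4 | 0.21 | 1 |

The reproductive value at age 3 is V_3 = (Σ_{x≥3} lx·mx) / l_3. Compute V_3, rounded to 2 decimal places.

2.72

lx·mx for x ≥ 3: 0.58, 0.21 → sum = 0.79
V_3 = 0.79 / l_3 = 0.79 / 0.29 = 2.724138… → 2.72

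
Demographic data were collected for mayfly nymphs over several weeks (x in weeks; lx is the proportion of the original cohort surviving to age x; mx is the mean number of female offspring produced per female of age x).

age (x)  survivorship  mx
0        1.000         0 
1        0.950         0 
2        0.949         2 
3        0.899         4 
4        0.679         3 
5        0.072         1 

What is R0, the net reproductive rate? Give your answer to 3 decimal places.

lx·mx by age: 0, 0, 1.898, 3.596, 2.037, 0.072
R0 = Σ lx·mx = 7.603 → 7.603

7.603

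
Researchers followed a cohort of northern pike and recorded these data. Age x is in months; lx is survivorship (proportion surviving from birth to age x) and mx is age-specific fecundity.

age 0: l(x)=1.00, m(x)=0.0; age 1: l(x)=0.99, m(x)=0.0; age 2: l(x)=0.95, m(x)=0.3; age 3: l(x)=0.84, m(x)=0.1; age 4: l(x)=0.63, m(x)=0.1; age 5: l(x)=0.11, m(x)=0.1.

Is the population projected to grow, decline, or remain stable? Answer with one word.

R0 = Σ lx·mx = 0 + 0 + 0.285 + 0.084 + 0.063 + 0.011 = 0.443
R0 < 1, so the population is declining.

declining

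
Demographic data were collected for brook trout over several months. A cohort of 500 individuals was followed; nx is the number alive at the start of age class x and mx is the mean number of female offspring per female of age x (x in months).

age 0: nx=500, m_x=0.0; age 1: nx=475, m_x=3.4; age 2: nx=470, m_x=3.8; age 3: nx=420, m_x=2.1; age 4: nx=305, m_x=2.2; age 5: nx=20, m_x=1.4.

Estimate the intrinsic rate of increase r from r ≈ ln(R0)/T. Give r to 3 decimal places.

1.075

lx = nx/n0 = nx/500: 1, 0.95, 0.94, 0.84, 0.61, 0.04
R0 = Σ lx·mx = 0 + 3.23 + 3.572 + 1.764 + 1.342 + 0.056 = 9.964
Σ x·lx·mx = 21.314; T = 21.314/9.964 = 2.1391…
r ≈ ln(R0)/T = ln(9.964)/2.1391… = 1.07474… → 1.075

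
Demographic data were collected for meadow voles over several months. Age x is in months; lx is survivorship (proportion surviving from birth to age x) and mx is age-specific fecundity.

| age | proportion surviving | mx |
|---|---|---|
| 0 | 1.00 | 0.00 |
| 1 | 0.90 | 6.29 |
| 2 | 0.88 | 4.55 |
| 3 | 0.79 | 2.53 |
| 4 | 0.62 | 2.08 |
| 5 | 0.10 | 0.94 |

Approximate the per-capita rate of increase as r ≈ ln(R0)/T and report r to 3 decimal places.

1.325

R0 = Σ lx·mx = 0 + 5.661 + 4.004 + 1.9987 + 1.2896 + 0.094 = 13.0473
Σ x·lx·mx = 25.2935; T = 25.2935/13.0473 = 1.9386…
r ≈ ln(R0)/T = ln(13.0473)/1.9386… = 1.32497… → 1.325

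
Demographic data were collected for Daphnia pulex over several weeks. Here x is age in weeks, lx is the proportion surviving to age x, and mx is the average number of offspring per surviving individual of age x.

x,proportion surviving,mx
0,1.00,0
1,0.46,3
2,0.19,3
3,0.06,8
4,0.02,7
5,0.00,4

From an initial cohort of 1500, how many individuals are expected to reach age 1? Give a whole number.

Expected survivors = N0 · l_1 = 1500 × 0.46 = 690 → 690

690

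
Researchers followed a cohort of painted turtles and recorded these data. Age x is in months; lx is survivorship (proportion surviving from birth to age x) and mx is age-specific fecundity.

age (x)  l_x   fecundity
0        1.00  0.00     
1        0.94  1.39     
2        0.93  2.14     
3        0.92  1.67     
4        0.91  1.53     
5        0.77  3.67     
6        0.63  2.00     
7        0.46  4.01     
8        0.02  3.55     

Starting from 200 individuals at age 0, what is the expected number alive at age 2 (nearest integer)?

186

Expected survivors = N0 · l_2 = 200 × 0.93 = 186 → 186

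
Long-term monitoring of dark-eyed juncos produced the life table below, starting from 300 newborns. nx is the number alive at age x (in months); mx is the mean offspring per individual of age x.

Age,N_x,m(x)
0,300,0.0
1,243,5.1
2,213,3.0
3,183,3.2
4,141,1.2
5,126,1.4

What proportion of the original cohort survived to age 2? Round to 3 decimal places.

0.710

l_2 = n_2/n_0 = 213/300 = 0.71 → 0.710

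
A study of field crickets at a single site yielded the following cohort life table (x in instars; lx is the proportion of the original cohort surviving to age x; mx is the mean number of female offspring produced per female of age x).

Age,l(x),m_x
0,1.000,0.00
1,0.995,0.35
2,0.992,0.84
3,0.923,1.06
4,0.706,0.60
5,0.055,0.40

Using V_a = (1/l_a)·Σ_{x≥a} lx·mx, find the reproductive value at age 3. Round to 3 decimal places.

1.543

lx·mx for x ≥ 3: 0.97838, 0.4236, 0.022 → sum = 1.42398
V_3 = 1.42398 / l_3 = 1.42398 / 0.923 = 1.542774… → 1.543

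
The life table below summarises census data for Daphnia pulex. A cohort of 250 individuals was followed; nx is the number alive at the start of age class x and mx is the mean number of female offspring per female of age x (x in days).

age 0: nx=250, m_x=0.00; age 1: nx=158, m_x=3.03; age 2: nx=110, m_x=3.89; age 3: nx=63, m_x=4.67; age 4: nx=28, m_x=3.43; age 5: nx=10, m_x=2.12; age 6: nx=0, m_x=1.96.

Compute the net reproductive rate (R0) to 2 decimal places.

lx = nx/n0 = nx/250: 1, 0.632, 0.44, 0.252, 0.112, 0.04, 0
lx·mx by age: 0, 1.91496, 1.7116, 1.17684, 0.38416, 0.0848, 0
R0 = Σ lx·mx = 5.27236 → 5.27

5.27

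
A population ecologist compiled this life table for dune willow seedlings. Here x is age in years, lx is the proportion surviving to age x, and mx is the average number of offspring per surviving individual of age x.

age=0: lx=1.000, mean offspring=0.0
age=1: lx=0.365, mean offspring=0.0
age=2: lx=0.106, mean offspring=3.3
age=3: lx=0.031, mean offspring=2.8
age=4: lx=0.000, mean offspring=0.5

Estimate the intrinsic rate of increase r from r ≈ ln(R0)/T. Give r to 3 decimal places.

R0 = Σ lx·mx = 0 + 0 + 0.3498 + 0.0868 + 0 = 0.4366
Σ x·lx·mx = 0.96; T = 0.96/0.4366 = 2.19881…
r ≈ ln(R0)/T = ln(0.4366)/2.19881… = -0.3769… → -0.377

-0.377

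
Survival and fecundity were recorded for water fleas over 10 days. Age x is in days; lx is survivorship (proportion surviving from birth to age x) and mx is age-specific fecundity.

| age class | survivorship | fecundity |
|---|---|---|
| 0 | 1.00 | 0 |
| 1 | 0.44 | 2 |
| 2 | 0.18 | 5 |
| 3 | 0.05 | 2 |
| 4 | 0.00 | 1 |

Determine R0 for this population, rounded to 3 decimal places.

lx·mx by age: 0, 0.88, 0.9, 0.1, 0
R0 = Σ lx·mx = 1.88 → 1.880

1.880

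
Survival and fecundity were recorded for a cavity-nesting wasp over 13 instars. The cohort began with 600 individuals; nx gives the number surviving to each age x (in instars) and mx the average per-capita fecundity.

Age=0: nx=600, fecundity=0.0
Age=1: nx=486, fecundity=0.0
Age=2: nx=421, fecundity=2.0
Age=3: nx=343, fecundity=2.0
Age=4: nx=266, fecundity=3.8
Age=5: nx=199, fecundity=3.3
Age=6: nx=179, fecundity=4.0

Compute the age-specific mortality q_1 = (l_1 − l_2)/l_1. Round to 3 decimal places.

0.134

lx = nx/n0 = nx/600: 1, 0.81, 0.70167…, 0.57167…, 0.44333…, 0.33167…, 0.29833…
q_1 = (l_1 − l_2) / l_1 = (0.81 − 0.701667…) / 0.81
     = 0.108333… / 0.81 = 0.133745… → 0.134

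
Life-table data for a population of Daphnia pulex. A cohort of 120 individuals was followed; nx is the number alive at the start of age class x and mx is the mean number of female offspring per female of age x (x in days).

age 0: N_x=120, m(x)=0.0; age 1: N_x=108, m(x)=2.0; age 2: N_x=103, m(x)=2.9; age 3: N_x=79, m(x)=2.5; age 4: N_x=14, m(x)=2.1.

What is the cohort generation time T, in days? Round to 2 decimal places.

lx = nx/n0 = nx/120: 1, 0.9, 0.85833…, 0.65833…, 0.11667…
lx·mx: 0, 1.8, 2.489167…, 1.645833…, 0.245… → R0 = 6.18…
x·lx·mx: 0, 1.8, 4.978333…, 4.9375…, 0.98… → Σ = 12.695833…
T = 12.695833… / 6.18… = 2.054342… → 2.05

2.05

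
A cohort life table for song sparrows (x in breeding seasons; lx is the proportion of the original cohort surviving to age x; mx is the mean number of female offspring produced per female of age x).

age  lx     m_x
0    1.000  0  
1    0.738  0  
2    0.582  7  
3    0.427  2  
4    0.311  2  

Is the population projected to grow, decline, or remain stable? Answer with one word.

growing

R0 = Σ lx·mx = 0 + 0 + 4.074 + 0.854 + 0.622 = 5.55
R0 > 1, so the population is growing.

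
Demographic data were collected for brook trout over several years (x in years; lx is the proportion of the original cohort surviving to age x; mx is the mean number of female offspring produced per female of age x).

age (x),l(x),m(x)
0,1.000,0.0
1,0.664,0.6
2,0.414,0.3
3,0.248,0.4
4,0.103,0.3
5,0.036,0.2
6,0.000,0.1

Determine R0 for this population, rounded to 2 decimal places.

0.66

lx·mx by age: 0, 0.3984, 0.1242, 0.0992, 0.0309, 0.0072, 0
R0 = Σ lx·mx = 0.6599 → 0.66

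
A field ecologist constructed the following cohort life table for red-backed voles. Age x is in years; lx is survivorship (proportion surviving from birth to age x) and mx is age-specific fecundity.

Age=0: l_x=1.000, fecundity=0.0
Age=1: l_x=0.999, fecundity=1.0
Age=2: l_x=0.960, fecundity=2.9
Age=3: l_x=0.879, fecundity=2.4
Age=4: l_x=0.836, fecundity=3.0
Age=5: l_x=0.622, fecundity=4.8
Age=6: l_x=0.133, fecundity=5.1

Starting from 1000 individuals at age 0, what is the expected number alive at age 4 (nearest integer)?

836

Expected survivors = N0 · l_4 = 1000 × 0.836 = 836 → 836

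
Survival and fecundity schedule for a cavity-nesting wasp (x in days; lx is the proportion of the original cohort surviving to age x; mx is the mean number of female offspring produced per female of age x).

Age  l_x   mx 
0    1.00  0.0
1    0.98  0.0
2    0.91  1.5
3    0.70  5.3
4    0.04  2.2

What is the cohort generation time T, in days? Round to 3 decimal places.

2.753

lx·mx: 0, 0, 1.365, 3.71, 0.088 → R0 = 5.163
x·lx·mx: 0, 0, 2.73, 11.13, 0.352 → Σ = 14.212
T = 14.212 / 5.163 = 2.752663… → 2.753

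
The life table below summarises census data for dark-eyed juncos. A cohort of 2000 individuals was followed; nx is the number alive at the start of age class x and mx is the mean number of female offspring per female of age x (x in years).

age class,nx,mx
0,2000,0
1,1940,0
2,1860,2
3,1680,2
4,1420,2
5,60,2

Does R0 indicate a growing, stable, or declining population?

lx = nx/n0 = nx/2000: 1, 0.97, 0.93, 0.84, 0.71, 0.03
R0 = Σ lx·mx = 0 + 0 + 1.86 + 1.68 + 1.42 + 0.06 = 5.02
R0 > 1, so the population is growing.

growing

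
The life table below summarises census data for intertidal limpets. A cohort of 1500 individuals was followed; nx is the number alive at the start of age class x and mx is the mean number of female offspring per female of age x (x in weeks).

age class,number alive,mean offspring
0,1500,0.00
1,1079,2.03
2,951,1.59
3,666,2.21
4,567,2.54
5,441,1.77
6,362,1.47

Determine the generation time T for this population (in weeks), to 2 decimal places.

2.84

lx = nx/n0 = nx/1500: 1, 0.71933…, 0.634, 0.444, 0.378, 0.294, 0.24133…
lx·mx: 0, 1.460247…, 1.00806, 0.98124, 0.96012, 0.52038, 0.35476… → R0 = 5.284807…
x·lx·mx: 0, 1.460247…, 2.01612, 2.94372, 3.84048, 2.6019, 2.12856… → Σ = 14.991027…
T = 14.991027… / 5.284807… = 2.836627… → 2.84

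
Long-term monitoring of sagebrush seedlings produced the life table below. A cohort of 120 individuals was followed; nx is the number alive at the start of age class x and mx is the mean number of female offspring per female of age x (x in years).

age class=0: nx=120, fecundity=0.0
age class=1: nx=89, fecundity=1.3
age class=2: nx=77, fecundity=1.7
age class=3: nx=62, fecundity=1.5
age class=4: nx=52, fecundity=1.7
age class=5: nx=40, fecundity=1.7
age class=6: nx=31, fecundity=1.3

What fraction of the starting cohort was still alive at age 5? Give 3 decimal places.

0.333

l_5 = n_5/n_0 = 40/120 = 0.333333… → 0.333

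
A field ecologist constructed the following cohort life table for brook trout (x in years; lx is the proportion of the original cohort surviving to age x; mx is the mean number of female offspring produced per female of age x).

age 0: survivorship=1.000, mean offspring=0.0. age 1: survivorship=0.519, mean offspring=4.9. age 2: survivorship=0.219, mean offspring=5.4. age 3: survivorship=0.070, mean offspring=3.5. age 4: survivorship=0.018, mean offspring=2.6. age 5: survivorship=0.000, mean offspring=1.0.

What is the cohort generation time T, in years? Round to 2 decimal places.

1.45

lx·mx: 0, 2.5431, 1.1826, 0.245, 0.0468, 0 → R0 = 4.0175
x·lx·mx: 0, 2.5431, 2.3652, 0.735, 0.1872, 0 → Σ = 5.8305
T = 5.8305 / 4.0175 = 1.451276… → 1.45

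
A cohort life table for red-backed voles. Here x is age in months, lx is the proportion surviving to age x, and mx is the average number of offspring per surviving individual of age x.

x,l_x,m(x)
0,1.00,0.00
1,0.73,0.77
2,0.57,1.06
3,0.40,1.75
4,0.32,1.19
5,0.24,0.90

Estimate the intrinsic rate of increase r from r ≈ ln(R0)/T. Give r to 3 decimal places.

0.343

R0 = Σ lx·mx = 0 + 0.5621 + 0.6042 + 0.7 + 0.3808 + 0.216 = 2.4631
Σ x·lx·mx = 6.4737; T = 6.4737/2.4631 = 2.62827…
r ≈ ln(R0)/T = ln(2.4631)/2.62827… = 0.34297… → 0.343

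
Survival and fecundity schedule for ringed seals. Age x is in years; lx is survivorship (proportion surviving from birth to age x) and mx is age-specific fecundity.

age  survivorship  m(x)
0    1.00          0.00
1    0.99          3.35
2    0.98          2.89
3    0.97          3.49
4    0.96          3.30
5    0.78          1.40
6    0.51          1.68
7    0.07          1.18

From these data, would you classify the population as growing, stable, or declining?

R0 = Σ lx·mx = 0 + 3.3165 + 2.8322 + 3.3853 + 3.168 + 1.092 + 0.8568 + 0.0826 = 14.7334
R0 > 1, so the population is growing.

growing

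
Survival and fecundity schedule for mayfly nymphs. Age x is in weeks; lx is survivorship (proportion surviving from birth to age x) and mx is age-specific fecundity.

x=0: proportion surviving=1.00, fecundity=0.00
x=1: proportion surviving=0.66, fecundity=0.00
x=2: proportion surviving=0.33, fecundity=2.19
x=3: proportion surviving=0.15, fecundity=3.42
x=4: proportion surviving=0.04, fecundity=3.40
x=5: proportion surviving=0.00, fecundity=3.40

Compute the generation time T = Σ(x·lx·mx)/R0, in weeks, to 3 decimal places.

lx·mx: 0, 0, 0.7227, 0.513, 0.136, 0 → R0 = 1.3717
x·lx·mx: 0, 0, 1.4454, 1.539, 0.544, 0 → Σ = 3.5284
T = 3.5284 / 1.3717 = 2.572283… → 2.572

2.572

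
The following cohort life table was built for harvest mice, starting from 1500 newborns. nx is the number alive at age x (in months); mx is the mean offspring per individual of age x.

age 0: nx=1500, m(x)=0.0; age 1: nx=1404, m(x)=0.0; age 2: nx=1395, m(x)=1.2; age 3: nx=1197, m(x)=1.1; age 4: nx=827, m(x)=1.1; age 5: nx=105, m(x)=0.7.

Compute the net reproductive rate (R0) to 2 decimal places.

2.65

lx = nx/n0 = nx/1500: 1, 0.936, 0.93, 0.798, 0.55133…, 0.07
lx·mx by age: 0, 0, 1.116, 0.8778, 0.606467…, 0.049
R0 = Σ lx·mx = 2.649267… → 2.65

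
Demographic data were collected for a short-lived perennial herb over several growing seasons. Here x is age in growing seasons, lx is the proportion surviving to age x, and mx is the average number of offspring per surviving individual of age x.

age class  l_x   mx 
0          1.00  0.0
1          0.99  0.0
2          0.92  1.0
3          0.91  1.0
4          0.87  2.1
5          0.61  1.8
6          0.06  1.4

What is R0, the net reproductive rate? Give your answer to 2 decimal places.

lx·mx by age: 0, 0, 0.92, 0.91, 1.827, 1.098, 0.084
R0 = Σ lx·mx = 4.839 → 4.84

4.84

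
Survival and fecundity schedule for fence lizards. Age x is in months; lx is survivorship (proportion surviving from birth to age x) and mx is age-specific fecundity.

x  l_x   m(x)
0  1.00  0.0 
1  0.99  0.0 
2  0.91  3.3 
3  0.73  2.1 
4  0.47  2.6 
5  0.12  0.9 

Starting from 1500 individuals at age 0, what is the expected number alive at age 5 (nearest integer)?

180

Expected survivors = N0 · l_5 = 1500 × 0.12 = 180 → 180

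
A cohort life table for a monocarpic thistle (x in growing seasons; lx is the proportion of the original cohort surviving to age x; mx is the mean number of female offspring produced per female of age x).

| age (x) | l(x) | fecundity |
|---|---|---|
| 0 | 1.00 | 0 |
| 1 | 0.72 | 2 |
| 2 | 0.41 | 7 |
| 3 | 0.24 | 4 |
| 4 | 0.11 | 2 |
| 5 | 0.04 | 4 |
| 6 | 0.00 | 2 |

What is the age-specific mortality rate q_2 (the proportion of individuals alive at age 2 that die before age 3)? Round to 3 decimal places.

q_2 = (l_2 − l_3) / l_2 = (0.41 − 0.24) / 0.41
     = 0.17 / 0.41 = 0.414634… → 0.415

0.415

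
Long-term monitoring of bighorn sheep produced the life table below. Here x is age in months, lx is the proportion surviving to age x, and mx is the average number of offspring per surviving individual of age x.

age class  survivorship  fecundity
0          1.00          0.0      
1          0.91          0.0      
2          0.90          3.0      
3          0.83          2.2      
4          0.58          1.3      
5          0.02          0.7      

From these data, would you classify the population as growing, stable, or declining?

R0 = Σ lx·mx = 0 + 0 + 2.7 + 1.826 + 0.754 + 0.014 = 5.294
R0 > 1, so the population is growing.

growing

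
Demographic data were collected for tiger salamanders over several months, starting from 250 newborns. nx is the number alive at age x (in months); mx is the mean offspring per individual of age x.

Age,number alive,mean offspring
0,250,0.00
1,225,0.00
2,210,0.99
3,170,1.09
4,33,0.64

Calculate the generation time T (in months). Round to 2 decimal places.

lx = nx/n0 = nx/250: 1, 0.9, 0.84, 0.68, 0.132
lx·mx: 0, 0, 0.8316, 0.7412, 0.08448 → R0 = 1.65728
x·lx·mx: 0, 0, 1.6632, 2.2236, 0.33792 → Σ = 4.22472
T = 4.22472 / 1.65728 = 2.549189… → 2.55

2.55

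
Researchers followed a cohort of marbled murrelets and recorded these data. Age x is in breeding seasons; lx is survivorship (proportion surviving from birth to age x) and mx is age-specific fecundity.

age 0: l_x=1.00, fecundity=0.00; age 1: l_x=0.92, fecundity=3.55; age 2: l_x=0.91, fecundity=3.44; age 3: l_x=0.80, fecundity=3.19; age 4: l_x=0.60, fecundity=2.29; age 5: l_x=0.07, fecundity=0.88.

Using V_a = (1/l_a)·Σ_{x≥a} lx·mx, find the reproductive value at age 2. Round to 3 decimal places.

7.822

lx·mx for x ≥ 2: 3.1304, 2.552, 1.374, 0.0616 → sum = 7.118
V_2 = 7.118 / l_2 = 7.118 / 0.91 = 7.821978… → 7.822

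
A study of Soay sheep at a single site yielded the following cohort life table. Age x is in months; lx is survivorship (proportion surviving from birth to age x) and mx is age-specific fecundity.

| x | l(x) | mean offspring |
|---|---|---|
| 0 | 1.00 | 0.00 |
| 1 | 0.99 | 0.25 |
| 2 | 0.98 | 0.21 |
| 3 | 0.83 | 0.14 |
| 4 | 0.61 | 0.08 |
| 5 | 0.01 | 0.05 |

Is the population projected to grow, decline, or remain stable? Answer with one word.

R0 = Σ lx·mx = 0 + 0.2475 + 0.2058 + 0.1162 + 0.0488 + 0.0005 = 0.6188
R0 < 1, so the population is declining.

declining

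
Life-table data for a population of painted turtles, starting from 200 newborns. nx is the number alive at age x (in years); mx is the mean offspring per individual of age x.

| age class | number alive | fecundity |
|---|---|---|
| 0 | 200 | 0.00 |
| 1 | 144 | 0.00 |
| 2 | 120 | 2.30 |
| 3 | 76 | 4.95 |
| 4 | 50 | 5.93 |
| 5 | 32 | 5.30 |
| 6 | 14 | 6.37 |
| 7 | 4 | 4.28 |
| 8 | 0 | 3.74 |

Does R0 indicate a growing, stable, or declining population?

growing

lx = nx/n0 = nx/200: 1, 0.72, 0.6, 0.38, 0.25, 0.16, 0.07, 0.02, 0
R0 = Σ lx·mx = 0 + 0 + 1.38 + 1.881 + 1.4825 + 0.848 + 0.4459 + 0.0856 + 0 = 6.123
R0 > 1, so the population is growing.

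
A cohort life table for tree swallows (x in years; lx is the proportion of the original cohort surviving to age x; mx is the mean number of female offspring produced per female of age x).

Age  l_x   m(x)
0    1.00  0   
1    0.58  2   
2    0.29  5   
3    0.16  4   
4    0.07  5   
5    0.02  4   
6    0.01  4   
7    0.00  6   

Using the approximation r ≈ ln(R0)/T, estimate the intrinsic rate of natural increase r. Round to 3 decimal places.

R0 = Σ lx·mx = 0 + 1.16 + 1.45 + 0.64 + 0.35 + 0.08 + 0.04 + 0 = 3.72
Σ x·lx·mx = 8.02; T = 8.02/3.72 = 2.15591…
r ≈ ln(R0)/T = ln(3.72)/2.15591… = 0.60936… → 0.609

0.609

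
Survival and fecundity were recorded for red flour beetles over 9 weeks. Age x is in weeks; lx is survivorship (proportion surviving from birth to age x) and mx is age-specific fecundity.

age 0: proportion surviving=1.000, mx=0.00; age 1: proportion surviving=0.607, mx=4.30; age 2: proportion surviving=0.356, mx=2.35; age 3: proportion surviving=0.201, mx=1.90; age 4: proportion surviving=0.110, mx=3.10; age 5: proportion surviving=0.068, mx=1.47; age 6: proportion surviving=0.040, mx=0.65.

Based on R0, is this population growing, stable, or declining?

growing

R0 = Σ lx·mx = 0 + 2.6101 + 0.8366 + 0.3819 + 0.341 + 0.09996 + 0.026 = 4.29556
R0 > 1, so the population is growing.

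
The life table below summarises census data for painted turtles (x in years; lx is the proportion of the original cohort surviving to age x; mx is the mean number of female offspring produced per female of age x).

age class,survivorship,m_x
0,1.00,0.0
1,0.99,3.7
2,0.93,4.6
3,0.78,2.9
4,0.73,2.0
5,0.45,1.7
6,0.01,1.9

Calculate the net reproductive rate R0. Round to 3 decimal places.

lx·mx by age: 0, 3.663, 4.278, 2.262, 1.46, 0.765, 0.019
R0 = Σ lx·mx = 12.447 → 12.447

12.447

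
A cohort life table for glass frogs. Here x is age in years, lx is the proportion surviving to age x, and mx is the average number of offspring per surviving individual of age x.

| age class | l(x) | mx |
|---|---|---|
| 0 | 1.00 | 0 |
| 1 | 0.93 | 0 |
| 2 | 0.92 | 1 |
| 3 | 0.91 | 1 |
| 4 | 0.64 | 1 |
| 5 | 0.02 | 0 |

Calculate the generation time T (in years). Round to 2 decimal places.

2.89

lx·mx: 0, 0, 0.92, 0.91, 0.64, 0 → R0 = 2.47
x·lx·mx: 0, 0, 1.84, 2.73, 2.56, 0 → Σ = 7.13
T = 7.13 / 2.47 = 2.88664… → 2.89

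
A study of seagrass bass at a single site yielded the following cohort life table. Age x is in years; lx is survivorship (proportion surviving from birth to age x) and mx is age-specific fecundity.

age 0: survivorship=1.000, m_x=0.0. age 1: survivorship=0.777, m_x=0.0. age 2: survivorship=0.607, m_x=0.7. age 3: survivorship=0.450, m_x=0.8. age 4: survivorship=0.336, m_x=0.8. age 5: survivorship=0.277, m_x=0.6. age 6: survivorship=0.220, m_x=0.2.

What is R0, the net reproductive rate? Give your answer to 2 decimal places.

1.26

lx·mx by age: 0, 0, 0.4249, 0.36, 0.2688, 0.1662, 0.044
R0 = Σ lx·mx = 1.2639 → 1.26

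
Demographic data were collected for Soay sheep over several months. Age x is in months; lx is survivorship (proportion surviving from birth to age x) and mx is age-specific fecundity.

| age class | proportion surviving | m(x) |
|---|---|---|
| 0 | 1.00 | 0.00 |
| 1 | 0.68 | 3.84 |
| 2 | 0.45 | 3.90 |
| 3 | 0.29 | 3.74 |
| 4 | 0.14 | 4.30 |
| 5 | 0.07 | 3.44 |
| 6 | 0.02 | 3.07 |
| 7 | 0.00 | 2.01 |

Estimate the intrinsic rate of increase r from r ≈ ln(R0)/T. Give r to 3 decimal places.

R0 = Σ lx·mx = 0 + 2.6112 + 1.755 + 1.0846 + 0.602 + 0.2408 + 0.0614 + 0 = 6.355
Σ x·lx·mx = 13.3554; T = 13.3554/6.355 = 2.10156…
r ≈ ln(R0)/T = ln(6.355)/2.10156… = 0.87994… → 0.880

0.880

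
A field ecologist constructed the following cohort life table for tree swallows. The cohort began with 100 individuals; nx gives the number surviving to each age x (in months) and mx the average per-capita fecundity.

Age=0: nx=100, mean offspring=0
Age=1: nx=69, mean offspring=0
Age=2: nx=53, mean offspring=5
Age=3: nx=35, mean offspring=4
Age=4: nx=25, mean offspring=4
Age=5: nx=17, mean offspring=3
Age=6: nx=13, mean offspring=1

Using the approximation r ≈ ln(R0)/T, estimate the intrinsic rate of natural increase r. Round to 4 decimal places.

0.5878

lx = nx/n0 = nx/100: 1, 0.69, 0.53, 0.35, 0.25, 0.17, 0.13
R0 = Σ lx·mx = 0 + 0 + 2.65 + 1.4 + 1 + 0.51 + 0.13 = 5.69
Σ x·lx·mx = 16.83; T = 16.83/5.69 = 2.95782…
r ≈ ln(R0)/T = ln(5.69)/2.95782… = 0.587835… → 0.5878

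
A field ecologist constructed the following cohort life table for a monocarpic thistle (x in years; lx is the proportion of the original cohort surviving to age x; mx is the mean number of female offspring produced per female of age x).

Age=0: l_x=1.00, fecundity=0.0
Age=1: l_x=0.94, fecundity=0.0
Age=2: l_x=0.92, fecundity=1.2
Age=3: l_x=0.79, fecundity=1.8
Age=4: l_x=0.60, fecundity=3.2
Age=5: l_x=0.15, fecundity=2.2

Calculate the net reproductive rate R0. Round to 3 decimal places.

4.776

lx·mx by age: 0, 0, 1.104, 1.422, 1.92, 0.33
R0 = Σ lx·mx = 4.776 → 4.776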